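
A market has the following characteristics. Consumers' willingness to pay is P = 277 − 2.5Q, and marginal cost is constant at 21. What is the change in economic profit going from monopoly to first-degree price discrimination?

Economic profit rises by 6553.6

The monopolist equates marginal revenue to marginal cost: 277 − 5Q = 21, so Q = 51.2. From demand, P = 149.
Profit = (149 − 21)·51.2 = 6553.6.
With perfect price discrimination, output is the efficient level Q = 102.4 (where demand meets MC), but every buyer pays their willingness to pay: CS = 0 and PS = total surplus.
PS equals the full surplus area, 13107.2. Profit = 13107.2 = 13107.2.
Change in economic profit: 13107.2 − 6553.6 = 6553.6.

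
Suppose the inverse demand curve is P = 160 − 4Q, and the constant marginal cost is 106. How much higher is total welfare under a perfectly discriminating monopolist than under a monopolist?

Total welfare rises by 91.125

A monopolist chooses Q where MR = MC. MR = 160 − 8Q; setting this equal to 106 gives Q = 6.75 and P = 133.
CS = ½·(160 − 133)·6.75 = 91.125; PS = (133 − 106)·6.75 = 182.25; TS = 273.375.
Under first-degree price discrimination the firm charges each unit its demand price and produces up to where P = MC, i.e. Q = 13.5. Consumer surplus is zero; producer surplus equals total surplus.
TS = 364.5 (equal to competitive TS).
Change in total welfare: 364.5 − 273.375 = 91.125.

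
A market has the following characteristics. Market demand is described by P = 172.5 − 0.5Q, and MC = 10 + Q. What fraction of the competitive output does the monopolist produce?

Monopoly sets MR = MC: 172.5 − Q = 10 + Q ⇒ Q = 81.25, P = 172.5 − 0.5·81.25 = 131.875.
Under competition P = MC: 172.5 − 0.5Q = 10 + Q ⇒ Q = 325/3, P = 355/3.
Ratio Q_m/Q_c = 81.25/(325/3) = 0.75.

Q_m/Q_c = 0.75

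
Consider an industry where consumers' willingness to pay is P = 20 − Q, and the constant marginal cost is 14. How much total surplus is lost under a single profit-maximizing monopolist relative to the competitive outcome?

DWL = 4.5

Under competition P = MC = 14, so Q = (20 − 14)/1 = 6.
A monopolist chooses Q where MR = MC. MR = 20 − 2Q; setting this equal to 14 gives Q = 3 and P = 17.
DWL is the triangle between Q = 3 and Q = 6: ½·(6 − 3)·(17 − 14) = 4.5.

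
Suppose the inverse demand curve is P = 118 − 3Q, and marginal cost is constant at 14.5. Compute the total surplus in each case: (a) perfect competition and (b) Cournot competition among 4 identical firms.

Competition: TS = 1785.375; Cournot: TS = 1713.96

Under competition P = MC = 14.5, so Q = (118 − 14.5)/3 = 34.5.
CS = ½·(118 − 14.5)·34.5 = 1785.375; PS = (14.5 − 14.5)·34.5 = 0; TS = 1785.375.
Cournot with 4 identical firms: the symmetric best-response condition is 118 − 15q = 14.5. Each firm produces q = 6.9, total output Q = 27.6, price P = 35.2.
CS = ½·(118 − 35.2)·27.6 = 1142.64; PS = (35.2 − 14.5)·27.6 = 571.32; TS = 1713.96.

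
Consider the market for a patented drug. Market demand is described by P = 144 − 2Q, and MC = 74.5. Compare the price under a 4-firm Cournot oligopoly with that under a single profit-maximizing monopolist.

Cournot: P = 88.4; Monopoly: P = 109.25

With 4 symmetric Cournot firms, each firm's FOC gives 144 − 10q = 74.5, so q = 6.95, Q = 4·6.95 = 27.8, and P = 88.4.
A monopolist chooses Q where MR = MC. MR = 144 − 4Q; setting this equal to 74.5 gives Q = 17.375 and P = 109.25.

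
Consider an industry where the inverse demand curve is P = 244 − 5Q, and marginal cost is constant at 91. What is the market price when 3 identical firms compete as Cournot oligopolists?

P = 129.25

Cournot with 3 identical firms: the symmetric best-response condition is 244 − 20q = 91. Each firm produces q = 7.65, total output Q = 22.95, price P = 129.25.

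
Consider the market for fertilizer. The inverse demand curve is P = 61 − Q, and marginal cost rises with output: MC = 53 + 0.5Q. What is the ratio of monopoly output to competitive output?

A monopolist chooses Q where MR = MC. MR = 61 − 2Q; setting this equal to 53 + 0.5Q gives Q = 3.2 and P = 57.8.
Under competition P = MC: 61 − Q = 53 + 0.5Q ⇒ Q = 16/3, P = 167/3.
Ratio Q_m/Q_c = 3.2/(16/3) = 0.6.

Q_m/Q_c = 0.6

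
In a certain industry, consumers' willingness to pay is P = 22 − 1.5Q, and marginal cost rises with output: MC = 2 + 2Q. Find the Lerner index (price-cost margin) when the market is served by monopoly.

Lerner index = 0.375

A monopolist chooses Q where MR = MC. MR = 22 − 3Q; setting this equal to 2 + 2Q gives Q = 4 and P = 16.
Lerner index = (P − MC)/P = (16 − 10)/16 = 0.375.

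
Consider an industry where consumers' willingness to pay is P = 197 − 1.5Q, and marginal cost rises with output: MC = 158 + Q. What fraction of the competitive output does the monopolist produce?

Q_m/Q_c = 0.625

Monopoly sets MR = MC: 197 − 3Q = 158 + Q ⇒ Q = 9.75, P = 197 − 1.5·9.75 = 182.375.
Under competition P = MC: 197 − 1.5Q = 158 + Q ⇒ Q = 15.6, P = 173.6.
Ratio Q_m/Q_c = 9.75/15.6 = 0.625.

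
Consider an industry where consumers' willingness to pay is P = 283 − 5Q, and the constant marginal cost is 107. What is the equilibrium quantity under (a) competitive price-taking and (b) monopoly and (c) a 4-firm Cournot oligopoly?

Competition: Q = 35.2; Monopoly: Q = 17.6; Cournot: Q = 28.16

Perfect competition: P = MC = 107, so 283 − 5Q = 107 and Q = 35.2.
A monopolist chooses Q where MR = MC. MR = 283 − 10Q; setting this equal to 107 gives Q = 17.6 and P = 195.
With 4 symmetric Cournot firms, each firm's FOC gives 283 − 25q = 107, so q = 7.04, Q = 4·7.04 = 28.16, and P = 142.2.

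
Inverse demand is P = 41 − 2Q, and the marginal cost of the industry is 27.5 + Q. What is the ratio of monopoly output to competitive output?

A monopolist chooses Q where MR = MC. MR = 41 − 4Q; setting this equal to 27.5 + Q gives Q = 2.7 and P = 35.6.
Competitive equilibrium sets price equal to marginal cost: 41 − 2Q = 27.5 + Q, so Q = 4.5 and P = 32.
Ratio Q_m/Q_c = 2.7/4.5 = 0.6.

Q_m/Q_c = 0.6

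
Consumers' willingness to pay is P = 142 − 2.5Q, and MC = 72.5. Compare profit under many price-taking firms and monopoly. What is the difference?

π rises by 483.025

Under competition P = MC = 72.5, so Q = (142 − 72.5)/2.5 = 27.8.
Profit = (72.5 − 72.5)·27.8 = 0.
A monopolist chooses Q where MR = MC. MR = 142 − 5Q; setting this equal to 72.5 gives Q = 13.9 and P = 107.25.
Profit = (107.25 − 72.5)·13.9 = 483.025.
Change in profit: 483.025 − 0 = 483.025.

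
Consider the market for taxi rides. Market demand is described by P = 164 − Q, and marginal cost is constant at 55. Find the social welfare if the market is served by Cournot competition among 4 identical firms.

Cournot with 4 identical firms: the symmetric best-response condition is 164 − 5q = 55. Each firm produces q = 21.8, total output Q = 87.2, price P = 76.8.
CS = ½·(164 − 76.8)·87.2 = 3801.92; PS = (76.8 − 55)·87.2 = 1900.96; TS = 5702.88.

TS = 5702.88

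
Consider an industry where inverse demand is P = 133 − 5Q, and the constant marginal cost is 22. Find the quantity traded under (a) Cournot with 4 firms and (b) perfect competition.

Cournot: Q = 17.76; Competition: Q = 22.2

With 4 symmetric Cournot firms, each firm's FOC gives 133 − 25q = 22, so q = 4.44, Q = 4·4.44 = 17.76, and P = 44.2.
Competitive firms price at marginal cost: P = 22, giving Q = 22.2.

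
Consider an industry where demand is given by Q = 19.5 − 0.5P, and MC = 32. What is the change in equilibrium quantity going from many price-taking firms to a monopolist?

Inverting demand: P = 39 − 2Q.
Competitive firms price at marginal cost: P = 32, giving Q = 3.5.
The monopolist equates marginal revenue to marginal cost: 39 − 4Q = 32, so Q = 1.75. From demand, P = 35.5.
Change in equilibrium quantity: 1.75 − 3.5 = −1.75.

Equilibrium quantity falls by 1.75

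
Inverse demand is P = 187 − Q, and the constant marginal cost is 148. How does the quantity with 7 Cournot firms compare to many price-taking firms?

With 7 symmetric Cournot firms, each firm's FOC gives 187 − 8q = 148, so q = 4.875, Q = 7·4.875 = 34.125, and P = 152.875.
Perfect competition: P = MC = 148, so 187 − Q = 148 and Q = 39.

Cournot: Q = 34.125; Competition: Q = 39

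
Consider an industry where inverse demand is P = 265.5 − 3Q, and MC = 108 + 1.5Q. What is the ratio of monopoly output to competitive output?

Monopoly sets MR = MC: 265.5 − 6Q = 108 + 1.5Q ⇒ Q = 21, P = 265.5 − 3·21 = 202.5.
Under competition P = MC: 265.5 − 3Q = 108 + 1.5Q ⇒ Q = 35, P = 160.5.
Ratio Q_m/Q_c = 21/35 = 0.6.

Q_m/Q_c = 0.6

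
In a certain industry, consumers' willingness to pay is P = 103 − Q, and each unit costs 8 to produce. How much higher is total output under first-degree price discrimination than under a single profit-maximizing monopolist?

The monopolist equates marginal revenue to marginal cost: 103 − 2Q = 8, so Q = 47.5. From demand, P = 55.5.
With perfect price discrimination, output is the efficient level Q = 95 (where demand meets MC), but every buyer pays their willingness to pay: CS = 0 and PS = total surplus.
Change in total output: 95 − 47.5 = 47.5.

Q rises by 47.5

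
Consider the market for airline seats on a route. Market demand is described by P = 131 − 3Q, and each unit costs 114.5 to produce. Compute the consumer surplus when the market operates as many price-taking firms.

CS = 45.375

Competitive firms price at marginal cost: P = 114.5, giving Q = 5.5.
CS = ½·(131 − 114.5)·5.5 = 45.375.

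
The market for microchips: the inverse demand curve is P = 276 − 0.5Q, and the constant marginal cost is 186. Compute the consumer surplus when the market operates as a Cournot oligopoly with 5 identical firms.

CS = 5625

With 5 symmetric Cournot firms, each firm's FOC gives 276 − 3q = 186, so q = 30, Q = 5·30 = 150, and P = 201.
CS = ½·(276 − 201)·150 = 5625.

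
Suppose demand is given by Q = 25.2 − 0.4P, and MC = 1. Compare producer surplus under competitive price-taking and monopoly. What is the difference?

Producer surplus rises by 384.4

Inverting demand: P = 63 − 2.5Q.
Under competition P = MC = 1, so Q = (63 − 1)/2.5 = 24.8.
PS = (1 − 1)·24.8 = 0.
Monopoly sets MR = MC: 63 − 5Q = 1 ⇒ Q = 12.4, P = 63 − 2.5·12.4 = 32.
PS = (32 − 1)·12.4 = 384.4.
Change in producer surplus: 384.4 − 0 = 384.4.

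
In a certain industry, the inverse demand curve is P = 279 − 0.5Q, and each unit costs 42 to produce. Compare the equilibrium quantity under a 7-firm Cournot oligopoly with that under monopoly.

Cournot: Q = 414.75; Monopoly: Q = 237

Cournot with 7 identical firms: the symmetric best-response condition is 279 − 4q = 42. Each firm produces q = 59.25, total output Q = 414.75, price P = 71.625.
Monopoly sets MR = MC: 279 − Q = 42 ⇒ Q = 237, P = 279 − 0.5·237 = 160.5.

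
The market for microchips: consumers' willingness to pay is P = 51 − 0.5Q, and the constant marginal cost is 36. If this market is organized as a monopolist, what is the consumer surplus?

A monopolist chooses Q where MR = MC. MR = 51 − Q; setting this equal to 36 gives Q = 15 and P = 43.5.
CS = ½·(51 − 43.5)·15 = 56.25.

CS = 56.25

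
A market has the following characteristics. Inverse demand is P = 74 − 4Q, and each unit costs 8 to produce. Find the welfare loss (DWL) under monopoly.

Under competition P = MC = 8, so Q = (74 − 8)/4 = 16.5.
A monopolist chooses Q where MR = MC. MR = 74 − 8Q; setting this equal to 8 gives Q = 8.25 and P = 41.
DWL is the triangle between Q = 8.25 and Q = 16.5: ½·(16.5 − 8.25)·(41 − 8) = 136.125.

DWL = 136.125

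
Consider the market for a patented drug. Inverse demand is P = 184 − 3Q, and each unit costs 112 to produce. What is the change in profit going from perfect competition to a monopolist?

Profit rises by 432

Perfect competition: P = MC = 112, so 184 − 3Q = 112 and Q = 24.
Profit = (112 − 112)·24 = 0.
The monopolist equates marginal revenue to marginal cost: 184 − 6Q = 112, so Q = 12. From demand, P = 148.
Profit = (148 − 112)·12 = 432.
Change in profit: 432 − 0 = 432.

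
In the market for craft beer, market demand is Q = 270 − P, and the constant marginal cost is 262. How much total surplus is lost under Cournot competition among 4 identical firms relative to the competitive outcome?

DWL = 1.28

Inverting demand: P = 270 − Q.
Perfect competition: P = MC = 262, so 270 − Q = 262 and Q = 8.
Cournot with 4 identical firms: the symmetric best-response condition is 270 − 5q = 262. Each firm produces q = 1.6, total output Q = 6.4, price P = 263.6.
DWL is the triangle between Q = 6.4 and Q = 8: ½·(8 − 6.4)·(263.6 − 262) = 1.28.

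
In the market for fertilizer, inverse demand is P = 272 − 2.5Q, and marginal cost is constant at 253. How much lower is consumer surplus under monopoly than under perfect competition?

CS falls by 54.15

Under competition P = MC = 253, so Q = (272 − 253)/2.5 = 7.6.
CS = ½·(272 − 253)·7.6 = 72.2.
A monopolist chooses Q where MR = MC. MR = 272 − 5Q; setting this equal to 253 gives Q = 3.8 and P = 262.5.
CS = ½·(272 − 262.5)·3.8 = 18.05.
Change in consumer surplus: 18.05 − 72.2 = −54.15.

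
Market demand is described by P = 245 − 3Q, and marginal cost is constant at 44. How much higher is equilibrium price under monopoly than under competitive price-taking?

P rises by 100.5

Competitive firms price at marginal cost: P = 44, giving Q = 67.
A monopolist chooses Q where MR = MC. MR = 245 − 6Q; setting this equal to 44 gives Q = 33.5 and P = 144.5.
Change in equilibrium price: 144.5 − 44 = 100.5.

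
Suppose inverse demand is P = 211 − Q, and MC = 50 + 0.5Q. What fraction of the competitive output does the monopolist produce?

Q_m/Q_c = 0.6

The monopolist equates marginal revenue to marginal cost: 211 − 2Q = 50 + 0.5Q, so Q = 64.4. From demand, P = 146.6.
Under competition P = MC: 211 − Q = 50 + 0.5Q ⇒ Q = 322/3, P = 311/3.
Ratio Q_m/Q_c = 64.4/(322/3) = 0.6.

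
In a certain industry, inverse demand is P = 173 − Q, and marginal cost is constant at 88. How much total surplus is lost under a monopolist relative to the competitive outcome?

DWL = 903.125

Competitive firms price at marginal cost: P = 88, giving Q = 85.
Monopoly sets MR = MC: 173 − 2Q = 88 ⇒ Q = 42.5, P = 173 − 42.5 = 130.5.
DWL is the triangle between Q = 42.5 and Q = 85: ½·(85 − 42.5)·(130.5 − 88) = 903.125.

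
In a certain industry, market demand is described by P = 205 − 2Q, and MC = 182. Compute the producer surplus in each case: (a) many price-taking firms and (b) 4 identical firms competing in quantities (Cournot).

Competition: PS = 0; Cournot: PS = 42.32

Competitive firms price at marginal cost: P = 182, giving Q = 11.5.
PS = (182 − 182)·11.5 = 0.
Cournot with 4 identical firms: the symmetric best-response condition is 205 − 10q = 182. Each firm produces q = 2.3, total output Q = 9.2, price P = 186.6.
PS = (186.6 − 182)·9.2 = 42.32.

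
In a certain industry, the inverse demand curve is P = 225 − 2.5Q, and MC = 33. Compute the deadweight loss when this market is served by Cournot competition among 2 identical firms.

Competitive firms price at marginal cost: P = 33, giving Q = 76.8.
In a 2-firm Cournot equilibrium, symmetry and the first-order condition give q = (225 − 33)/(7.5) = 25.6. So Q = 51.2 and P = 97.
DWL is the triangle between Q = 51.2 and Q = 76.8: ½·(76.8 − 51.2)·(97 − 33) = 819.2.

DWL = 819.2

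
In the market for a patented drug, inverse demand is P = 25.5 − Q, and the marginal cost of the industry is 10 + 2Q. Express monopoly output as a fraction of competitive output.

The monopolist equates marginal revenue to marginal cost: 25.5 − 2Q = 10 + 2Q, so Q = 3.875. From demand, P = 21.625.
Under competition P = MC: 25.5 − Q = 10 + 2Q ⇒ Q = 31/6, P = 61/3.
Ratio Q_m/Q_c = 3.875/(31/6) = 0.75.

Q_m/Q_c = 0.75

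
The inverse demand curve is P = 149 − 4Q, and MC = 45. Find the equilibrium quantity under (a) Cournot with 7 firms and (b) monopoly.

With 7 symmetric Cournot firms, each firm's FOC gives 149 − 32q = 45, so q = 3.25, Q = 7·3.25 = 22.75, and P = 58.
A monopolist chooses Q where MR = MC. MR = 149 − 8Q; setting this equal to 45 gives Q = 13 and P = 97.

Cournot: Q = 22.75; Monopoly: Q = 13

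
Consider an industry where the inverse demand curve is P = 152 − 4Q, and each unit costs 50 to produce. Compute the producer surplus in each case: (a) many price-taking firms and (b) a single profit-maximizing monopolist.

Perfect competition: P = MC = 50, so 152 − 4Q = 50 and Q = 25.5.
PS = (50 − 50)·25.5 = 0.
The monopolist equates marginal revenue to marginal cost: 152 − 8Q = 50, so Q = 12.75. From demand, P = 101.
PS = (101 − 50)·12.75 = 650.25.

Competition: PS = 0; Monopoly: PS = 650.25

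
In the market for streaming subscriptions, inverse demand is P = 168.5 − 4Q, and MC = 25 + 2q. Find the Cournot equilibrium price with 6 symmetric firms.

P = 53.7

With 6 symmetric Cournot firms, each firm's FOC gives 168.5 − 28q = 25 + 2q, so q = 287/60, Q = 6·287/60 = 28.7, and P = 53.7.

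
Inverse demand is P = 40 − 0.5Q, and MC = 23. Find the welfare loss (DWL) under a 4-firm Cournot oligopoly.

Competitive firms price at marginal cost: P = 23, giving Q = 34.
In a 4-firm Cournot equilibrium, symmetry and the first-order condition give q = (40 − 23)/(2.5) = 6.8. So Q = 27.2 and P = 26.4.
DWL is the triangle between Q = 27.2 and Q = 34: ½·(34 − 27.2)·(26.4 − 23) = 11.56.

DWL = 11.56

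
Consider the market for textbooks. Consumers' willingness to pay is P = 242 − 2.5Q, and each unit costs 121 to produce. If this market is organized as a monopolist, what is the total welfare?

A monopolist chooses Q where MR = MC. MR = 242 − 5Q; setting this equal to 121 gives Q = 24.2 and P = 181.5.
CS = ½·(242 − 181.5)·24.2 = 732.05; PS = (181.5 − 121)·24.2 = 1464.1; TS = 2196.15.

TS = 2196.15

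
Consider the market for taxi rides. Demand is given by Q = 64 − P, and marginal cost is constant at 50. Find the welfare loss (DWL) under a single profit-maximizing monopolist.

Inverting demand: P = 64 − Q.
Competitive firms price at marginal cost: P = 50, giving Q = 14.
The monopolist equates marginal revenue to marginal cost: 64 − 2Q = 50, so Q = 7. From demand, P = 57.
DWL is the triangle between Q = 7 and Q = 14: ½·(14 − 7)·(57 − 50) = 24.5.

DWL = 24.5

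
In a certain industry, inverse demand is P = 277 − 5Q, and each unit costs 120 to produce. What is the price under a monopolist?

P = 198.5

The monopolist equates marginal revenue to marginal cost: 277 − 10Q = 120, so Q = 15.7. From demand, P = 198.5.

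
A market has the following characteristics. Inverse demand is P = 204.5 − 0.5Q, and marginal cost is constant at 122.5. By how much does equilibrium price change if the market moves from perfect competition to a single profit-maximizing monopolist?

Perfect competition: P = MC = 122.5, so 204.5 − 0.5Q = 122.5 and Q = 164.
A monopolist chooses Q where MR = MC. MR = 204.5 − Q; setting this equal to 122.5 gives Q = 82 and P = 163.5.
Change in equilibrium price: 163.5 − 122.5 = 41.

Equilibrium price rises by 41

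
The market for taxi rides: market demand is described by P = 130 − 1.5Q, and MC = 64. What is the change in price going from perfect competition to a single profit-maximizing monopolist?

Perfect competition: P = MC = 64, so 130 − 1.5Q = 64 and Q = 44.
The monopolist equates marginal revenue to marginal cost: 130 − 3Q = 64, so Q = 22. From demand, P = 97.
Change in price: 97 − 64 = 33.

Price rises by 33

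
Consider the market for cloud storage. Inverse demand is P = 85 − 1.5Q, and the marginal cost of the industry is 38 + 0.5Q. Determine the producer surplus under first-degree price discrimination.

PS = 552.25

A perfectly discriminating monopolist sells every unit with P(Q) ≥ MC(Q), so output equals the competitive quantity Q = 23.5. Each buyer pays their reservation price, so CS = 0 and the firm captures all surplus.
PS = ½·(85 − 38)·23.5 = 552.25.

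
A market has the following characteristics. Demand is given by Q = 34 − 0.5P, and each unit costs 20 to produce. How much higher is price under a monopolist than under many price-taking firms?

Price rises by 24

Inverting demand: P = 68 − 2Q.
Perfect competition: P = MC = 20, so 68 − 2Q = 20 and Q = 24.
Monopoly sets MR = MC: 68 − 4Q = 20 ⇒ Q = 12, P = 68 − 2·12 = 44.
Change in price: 44 − 20 = 24.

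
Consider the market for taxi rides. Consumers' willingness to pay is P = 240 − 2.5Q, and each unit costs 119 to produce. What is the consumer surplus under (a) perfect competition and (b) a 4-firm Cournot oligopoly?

Competition: CS = 2928.2; Cournot: CS = 1874.048

Competitive firms price at marginal cost: P = 119, giving Q = 48.4.
CS = ½·(240 − 119)·48.4 = 2928.2.
In a 4-firm Cournot equilibrium, symmetry and the first-order condition give q = (240 − 119)/(12.5) = 9.68. So Q = 38.72 and P = 143.2.
CS = ½·(240 − 143.2)·38.72 = 1874.048.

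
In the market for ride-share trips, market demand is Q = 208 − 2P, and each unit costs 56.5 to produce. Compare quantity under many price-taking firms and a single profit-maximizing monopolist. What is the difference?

Inverting demand: P = 104 − 0.5Q.
Competitive firms price at marginal cost: P = 56.5, giving Q = 95.
A monopolist chooses Q where MR = MC. MR = 104 − Q; setting this equal to 56.5 gives Q = 47.5 and P = 80.25.
Change in quantity: 47.5 − 95 = −47.5.

Quantity falls by 47.5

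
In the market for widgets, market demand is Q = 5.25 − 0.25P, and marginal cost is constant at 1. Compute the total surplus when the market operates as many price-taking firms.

TS = 50

Inverting demand: P = 21 − 4Q.
Perfect competition: P = MC = 1, so 21 − 4Q = 1 and Q = 5.
CS = ½·(21 − 1)·5 = 50; PS = (1 − 1)·5 = 0; TS = 50.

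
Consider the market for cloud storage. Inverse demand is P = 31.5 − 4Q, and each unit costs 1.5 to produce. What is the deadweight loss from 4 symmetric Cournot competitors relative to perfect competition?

DWL = 4.5

Perfect competition: P = MC = 1.5, so 31.5 − 4Q = 1.5 and Q = 7.5.
With 4 symmetric Cournot firms, each firm's FOC gives 31.5 − 20q = 1.5, so q = 1.5, Q = 4·1.5 = 6, and P = 7.5.
DWL is the triangle between Q = 6 and Q = 7.5: ½·(7.5 − 6)·(7.5 − 1.5) = 4.5.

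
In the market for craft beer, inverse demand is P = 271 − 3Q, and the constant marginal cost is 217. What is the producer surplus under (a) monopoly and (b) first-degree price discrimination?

Monopoly: PS = 243; Perfect PD: PS = 486

A monopolist chooses Q where MR = MC. MR = 271 − 6Q; setting this equal to 217 gives Q = 9 and P = 244.
PS = (244 − 217)·9 = 243.
With perfect price discrimination, output is the efficient level Q = 18 (where demand meets MC), but every buyer pays their willingness to pay: CS = 0 and PS = total surplus.
PS = ½·(271 − 217)·18 = 486.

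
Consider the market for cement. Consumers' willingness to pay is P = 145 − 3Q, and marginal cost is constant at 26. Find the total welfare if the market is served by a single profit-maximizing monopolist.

TS = 1770.125

A monopolist chooses Q where MR = MC. MR = 145 − 6Q; setting this equal to 26 gives Q = 119/6 and P = 85.5.
CS = ½·(145 − 85.5)·119/6 = 14161/24; PS = (85.5 − 26)·119/6 = 14161/12; TS = 1770.125.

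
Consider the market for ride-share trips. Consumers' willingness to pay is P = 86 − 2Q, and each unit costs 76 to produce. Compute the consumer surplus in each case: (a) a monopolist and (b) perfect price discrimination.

Monopoly: CS = 6.25; Perfect PD: CS = 0

Monopoly sets MR = MC: 86 − 4Q = 76 ⇒ Q = 2.5, P = 86 − 2·2.5 = 81.
CS = ½·(86 − 81)·2.5 = 6.25.
With perfect price discrimination, output is the efficient level Q = 5 (where demand meets MC), but every buyer pays their willingness to pay: CS = 0 and PS = total surplus.
CS = 0.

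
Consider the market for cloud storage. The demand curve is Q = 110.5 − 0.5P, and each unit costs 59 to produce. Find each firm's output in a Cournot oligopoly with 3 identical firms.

Inverting demand: P = 221 − 2Q.
In a 3-firm Cournot equilibrium, symmetry and the first-order condition give q = (221 − 59)/(8) = 20.25. So Q = 60.75 and P = 99.5.

q_i = 20.25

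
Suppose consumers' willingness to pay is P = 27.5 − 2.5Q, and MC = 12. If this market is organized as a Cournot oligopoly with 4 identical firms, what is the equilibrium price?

P = 15.1

With 4 symmetric Cournot firms, each firm's FOC gives 27.5 − 12.5q = 12, so q = 1.24, Q = 4·1.24 = 4.96, and P = 15.1.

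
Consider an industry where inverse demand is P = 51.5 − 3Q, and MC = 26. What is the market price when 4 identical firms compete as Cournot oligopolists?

In a 4-firm Cournot equilibrium, symmetry and the first-order condition give q = (51.5 − 26)/(15) = 1.7. So Q = 6.8 and P = 31.1.

P = 31.1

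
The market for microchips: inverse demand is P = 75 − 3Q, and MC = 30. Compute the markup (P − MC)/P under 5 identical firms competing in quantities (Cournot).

Lerner index = 0.2

With 5 symmetric Cournot firms, each firm's FOC gives 75 − 18q = 30, so q = 2.5, Q = 5·2.5 = 12.5, and P = 37.5.
Lerner index = (P − MC)/P = (37.5 − 30)/37.5 = 0.2.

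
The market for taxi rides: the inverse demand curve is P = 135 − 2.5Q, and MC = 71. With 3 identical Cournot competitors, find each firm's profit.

π_i = 102.4

With 3 symmetric Cournot firms, each firm's FOC gives 135 − 10q = 71, so q = 6.4, Q = 3·6.4 = 19.2, and P = 87.
Each firm's profit = (87 − 71)·6.4 = 102.4.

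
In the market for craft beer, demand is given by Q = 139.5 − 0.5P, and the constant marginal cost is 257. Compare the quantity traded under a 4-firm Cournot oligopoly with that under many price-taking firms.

Inverting demand: P = 279 − 2Q.
Cournot with 4 identical firms: the symmetric best-response condition is 279 − 10q = 257. Each firm produces q = 2.2, total output Q = 8.8, price P = 261.4.
Under competition P = MC = 257, so Q = (279 − 257)/2 = 11.

Cournot: Q = 8.8; Competition: Q = 11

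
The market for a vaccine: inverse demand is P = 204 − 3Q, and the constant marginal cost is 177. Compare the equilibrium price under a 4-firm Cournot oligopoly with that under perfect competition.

Cournot with 4 identical firms: the symmetric best-response condition is 204 − 15q = 177. Each firm produces q = 1.8, total output Q = 7.2, price P = 182.4.
Under competition P = MC = 177, so Q = (204 − 177)/3 = 9.

Cournot: P = 182.4; Competition: P = 177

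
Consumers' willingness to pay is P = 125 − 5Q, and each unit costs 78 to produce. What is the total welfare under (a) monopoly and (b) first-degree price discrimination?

Monopoly: TS = 165.675; Perfect PD: TS = 220.9

Monopoly sets MR = MC: 125 − 10Q = 78 ⇒ Q = 4.7, P = 125 − 5·4.7 = 101.5.
CS = ½·(125 − 101.5)·4.7 = 55.225; PS = (101.5 − 78)·4.7 = 110.45; TS = 165.675.
A perfectly discriminating monopolist sells every unit with P(Q) ≥ MC(Q), so output equals the competitive quantity Q = 9.4. Each buyer pays their reservation price, so CS = 0 and the firm captures all surplus.
TS = 220.9 (equal to competitive TS).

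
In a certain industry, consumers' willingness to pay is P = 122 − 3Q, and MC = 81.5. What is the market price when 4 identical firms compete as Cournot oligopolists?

P = 89.6

In a 4-firm Cournot equilibrium, symmetry and the first-order condition give q = (122 − 81.5)/(15) = 2.7. So Q = 10.8 and P = 89.6.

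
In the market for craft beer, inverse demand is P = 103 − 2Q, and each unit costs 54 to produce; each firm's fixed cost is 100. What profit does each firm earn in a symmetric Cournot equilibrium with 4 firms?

π_i = −51.98

With 4 symmetric Cournot firms, each firm's FOC gives 103 − 10q = 54, so q = 4.9, Q = 4·4.9 = 19.6, and P = 63.8.
Each firm's profit = (63.8 − 54)·4.9 − 100 = −51.98.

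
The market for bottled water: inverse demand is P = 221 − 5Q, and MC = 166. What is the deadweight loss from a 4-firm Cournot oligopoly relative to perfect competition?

DWL = 12.1

Perfect competition: P = MC = 166, so 221 − 5Q = 166 and Q = 11.
Cournot with 4 identical firms: the symmetric best-response condition is 221 − 25q = 166. Each firm produces q = 2.2, total output Q = 8.8, price P = 177.
DWL is the triangle between Q = 8.8 and Q = 11: ½·(11 − 8.8)·(177 − 166) = 12.1.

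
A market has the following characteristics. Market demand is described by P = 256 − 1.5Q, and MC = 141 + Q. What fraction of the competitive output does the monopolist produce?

Q_m/Q_c = 0.625

The monopolist equates marginal revenue to marginal cost: 256 − 3Q = 141 + Q, so Q = 28.75. From demand, P = 212.875.
Under competition P = MC: 256 − 1.5Q = 141 + Q ⇒ Q = 46, P = 187.
Ratio Q_m/Q_c = 28.75/46 = 0.625.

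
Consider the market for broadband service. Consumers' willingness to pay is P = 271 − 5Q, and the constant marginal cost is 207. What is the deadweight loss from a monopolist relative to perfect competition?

Under competition P = MC = 207, so Q = (271 − 207)/5 = 12.8.
Monopoly sets MR = MC: 271 − 10Q = 207 ⇒ Q = 6.4, P = 271 − 5·6.4 = 239.
DWL is the triangle between Q = 6.4 and Q = 12.8: ½·(12.8 − 6.4)·(239 − 207) = 102.4.

DWL = 102.4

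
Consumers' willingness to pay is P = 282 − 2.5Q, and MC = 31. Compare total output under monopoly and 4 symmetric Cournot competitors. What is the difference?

Q rises by 30.12

A monopolist chooses Q where MR = MC. MR = 282 − 5Q; setting this equal to 31 gives Q = 50.2 and P = 156.5.
Cournot with 4 identical firms: the symmetric best-response condition is 282 − 12.5q = 31. Each firm produces q = 20.08, total output Q = 80.32, price P = 81.2.
Change in total output: 80.32 − 50.2 = 30.12.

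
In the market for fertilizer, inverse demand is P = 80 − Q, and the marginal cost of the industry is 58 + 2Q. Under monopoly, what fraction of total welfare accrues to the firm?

A monopolist chooses Q where MR = MC. MR = 80 − 2Q; setting this equal to 58 + 2Q gives Q = 5.5 and P = 74.5.
CS = ½·(80 − 74.5)·5.5 = 15.125.
PS = P·Q − VC(Q) = 74.5·5.5 − (58·5.5 + ½·2·5.5²) = 60.5.
Share captured = PS/TS = 60.5/75.625 = 0.8.

PS/TS = 0.8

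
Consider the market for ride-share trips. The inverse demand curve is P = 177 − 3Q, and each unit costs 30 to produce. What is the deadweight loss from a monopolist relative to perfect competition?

Competitive firms price at marginal cost: P = 30, giving Q = 49.
Monopoly sets MR = MC: 177 − 6Q = 30 ⇒ Q = 24.5, P = 177 − 3·24.5 = 103.5.
DWL is the triangle between Q = 24.5 and Q = 49: ½·(49 − 24.5)·(103.5 − 30) = 900.375.

DWL = 900.375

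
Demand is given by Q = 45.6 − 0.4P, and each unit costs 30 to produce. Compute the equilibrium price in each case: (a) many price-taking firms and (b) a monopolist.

Inverting demand: P = 114 − 2.5Q.
Perfect competition: P = MC = 30, so 114 − 2.5Q = 30 and Q = 33.6.
Monopoly sets MR = MC: 114 − 5Q = 30 ⇒ Q = 16.8, P = 114 − 2.5·16.8 = 72.

Competition: P = 30; Monopoly: P = 72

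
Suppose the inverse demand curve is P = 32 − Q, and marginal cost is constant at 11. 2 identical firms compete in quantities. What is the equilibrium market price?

With 2 symmetric Cournot firms, each firm's FOC gives 32 − 3q = 11, so q = 7, Q = 2·7 = 14, and P = 18.

P = 18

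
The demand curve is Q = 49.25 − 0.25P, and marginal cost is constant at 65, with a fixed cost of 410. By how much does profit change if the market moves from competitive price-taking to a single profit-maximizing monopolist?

Profit rises by 1089

Inverting demand: P = 197 − 4Q.
Under competition P = MC = 65, so Q = (197 − 65)/4 = 33.
Profit = (65 − 65)·33 − 410 = −410.
A monopolist chooses Q where MR = MC. MR = 197 − 8Q; setting this equal to 65 gives Q = 16.5 and P = 131.
Profit = (131 − 65)·16.5 − 410 = 679.
Change in profit: 679 − −410 = 1089.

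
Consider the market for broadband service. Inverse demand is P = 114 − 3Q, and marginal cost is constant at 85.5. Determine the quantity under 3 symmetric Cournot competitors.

Q = 7.125

Cournot with 3 identical firms: the symmetric best-response condition is 114 − 12q = 85.5. Each firm produces q = 2.375, total output Q = 7.125, price P = 92.625.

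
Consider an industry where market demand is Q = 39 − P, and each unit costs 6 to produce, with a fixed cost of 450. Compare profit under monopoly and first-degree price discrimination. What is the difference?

π rises by 272.25

Inverting demand: P = 39 − Q.
The monopolist equates marginal revenue to marginal cost: 39 − 2Q = 6, so Q = 16.5. From demand, P = 22.5.
Profit = (22.5 − 6)·16.5 − 450 = −177.75.
A perfectly discriminating monopolist sells every unit with P(Q) ≥ MC(Q), so output equals the competitive quantity Q = 33. Each buyer pays their reservation price, so CS = 0 and the firm captures all surplus.
PS equals the full surplus area, 544.5. Profit = 544.5 − 450 = 94.5.
Change in profit: 94.5 − −177.75 = 272.25.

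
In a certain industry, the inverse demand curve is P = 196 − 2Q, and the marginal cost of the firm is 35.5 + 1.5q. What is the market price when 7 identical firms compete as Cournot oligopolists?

P = 67.6

With 7 symmetric Cournot firms, each firm's FOC gives 196 − 16q = 35.5 + 1.5q, so q = 321/35, Q = 7·321/35 = 64.2, and P = 67.6.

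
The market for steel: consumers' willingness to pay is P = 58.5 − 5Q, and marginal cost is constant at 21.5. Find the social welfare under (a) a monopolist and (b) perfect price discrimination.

Monopoly: TS = 102.675; Perfect PD: TS = 136.9

Monopoly sets MR = MC: 58.5 − 10Q = 21.5 ⇒ Q = 3.7, P = 58.5 − 5·3.7 = 40.
CS = ½·(58.5 − 40)·3.7 = 34.225; PS = (40 − 21.5)·3.7 = 68.45; TS = 102.675.
Under first-degree price discrimination the firm charges each unit its demand price and produces up to where P = MC, i.e. Q = 7.4. Consumer surplus is zero; producer surplus equals total surplus.
TS = 136.9 (equal to competitive TS).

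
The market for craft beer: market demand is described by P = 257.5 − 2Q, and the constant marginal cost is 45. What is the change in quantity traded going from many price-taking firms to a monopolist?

Under competition P = MC = 45, so Q = (257.5 − 45)/2 = 106.25.
The monopolist equates marginal revenue to marginal cost: 257.5 − 4Q = 45, so Q = 53.125. From demand, P = 151.25.
Change in quantity traded: 53.125 − 106.25 = −53.125.

Quantity traded falls by 53.125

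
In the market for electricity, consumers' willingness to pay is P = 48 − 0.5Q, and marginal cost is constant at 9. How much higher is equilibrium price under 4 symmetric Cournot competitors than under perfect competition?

Competitive firms price at marginal cost: P = 9, giving Q = 78.
With 4 symmetric Cournot firms, each firm's FOC gives 48 − 2.5q = 9, so q = 15.6, Q = 4·15.6 = 62.4, and P = 16.8.
Change in equilibrium price: 16.8 − 9 = 7.8.

Equilibrium price rises by 7.8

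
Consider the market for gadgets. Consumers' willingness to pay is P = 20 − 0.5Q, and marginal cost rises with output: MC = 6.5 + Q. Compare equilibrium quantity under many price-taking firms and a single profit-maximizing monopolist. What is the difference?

Competitive equilibrium sets price equal to marginal cost: 20 − 0.5Q = 6.5 + Q, so Q = 9 and P = 15.5.
Monopoly sets MR = MC: 20 − Q = 6.5 + Q ⇒ Q = 6.75, P = 20 − 0.5·6.75 = 16.625.
Change in equilibrium quantity: 6.75 − 9 = −2.25.

Q falls by 2.25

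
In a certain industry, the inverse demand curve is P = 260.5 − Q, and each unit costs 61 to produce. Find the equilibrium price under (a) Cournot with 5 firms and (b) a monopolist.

Cournot: P = 94.25; Monopoly: P = 160.75

With 5 symmetric Cournot firms, each firm's FOC gives 260.5 − 6q = 61, so q = 33.25, Q = 5·33.25 = 166.25, and P = 94.25.
The monopolist equates marginal revenue to marginal cost: 260.5 − 2Q = 61, so Q = 99.75. From demand, P = 160.75.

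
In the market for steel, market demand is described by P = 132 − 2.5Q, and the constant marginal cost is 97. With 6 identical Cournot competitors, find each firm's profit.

With 6 symmetric Cournot firms, each firm's FOC gives 132 − 17.5q = 97, so q = 2, Q = 6·2 = 12, and P = 102.
Each firm's profit = (102 − 97)·2 = 10.

π_i = 10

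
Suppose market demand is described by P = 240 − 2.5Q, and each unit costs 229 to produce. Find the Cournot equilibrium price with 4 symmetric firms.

With 4 symmetric Cournot firms, each firm's FOC gives 240 − 12.5q = 229, so q = 0.88, Q = 4·0.88 = 3.52, and P = 231.2.

P = 231.2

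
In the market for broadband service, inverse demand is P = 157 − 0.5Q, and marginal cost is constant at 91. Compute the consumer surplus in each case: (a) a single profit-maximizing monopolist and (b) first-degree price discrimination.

The monopolist equates marginal revenue to marginal cost: 157 − Q = 91, so Q = 66. From demand, P = 124.
CS = ½·(157 − 124)·66 = 1089.
Under first-degree price discrimination the firm charges each unit its demand price and produces up to where P = MC, i.e. Q = 132. Consumer surplus is zero; producer surplus equals total surplus.
CS = 0.

Monopoly: CS = 1089; Perfect PD: CS = 0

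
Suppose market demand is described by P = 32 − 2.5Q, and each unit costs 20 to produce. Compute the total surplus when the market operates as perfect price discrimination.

TS = 28.8

A perfectly discriminating monopolist sells every unit with P(Q) ≥ MC(Q), so output equals the competitive quantity Q = 4.8. Each buyer pays their reservation price, so CS = 0 and the firm captures all surplus.
TS = 28.8 (equal to competitive TS).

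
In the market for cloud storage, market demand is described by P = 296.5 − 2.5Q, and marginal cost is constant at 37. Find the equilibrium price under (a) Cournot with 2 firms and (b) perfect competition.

Cournot with 2 identical firms: the symmetric best-response condition is 296.5 − 7.5q = 37. Each firm produces q = 34.6, total output Q = 69.2, price P = 123.5.
Perfect competition: P = MC = 37, so 296.5 − 2.5Q = 37 and Q = 103.8.

Cournot: P = 123.5; Competition: P = 37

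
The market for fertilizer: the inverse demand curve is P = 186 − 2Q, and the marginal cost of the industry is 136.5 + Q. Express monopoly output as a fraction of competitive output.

The monopolist equates marginal revenue to marginal cost: 186 − 4Q = 136.5 + Q, so Q = 9.9. From demand, P = 166.2.
Competitive equilibrium sets price equal to marginal cost: 186 − 2Q = 136.5 + Q, so Q = 16.5 and P = 153.
Ratio Q_m/Q_c = 9.9/16.5 = 0.6.

Q_m/Q_c = 0.6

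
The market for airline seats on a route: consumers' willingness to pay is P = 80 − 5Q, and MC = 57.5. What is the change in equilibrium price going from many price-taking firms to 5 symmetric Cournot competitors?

Competitive firms price at marginal cost: P = 57.5, giving Q = 4.5.
In a 5-firm Cournot equilibrium, symmetry and the first-order condition give q = (80 − 57.5)/(30) = 0.75. So Q = 3.75 and P = 61.25.
Change in equilibrium price: 61.25 − 57.5 = 3.75.

P rises by 3.75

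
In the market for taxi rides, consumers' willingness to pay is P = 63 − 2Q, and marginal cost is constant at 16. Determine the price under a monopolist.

A monopolist chooses Q where MR = MC. MR = 63 − 4Q; setting this equal to 16 gives Q = 11.75 and P = 39.5.

P = 39.5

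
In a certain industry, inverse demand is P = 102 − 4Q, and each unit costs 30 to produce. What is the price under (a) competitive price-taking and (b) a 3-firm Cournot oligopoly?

Under competition P = MC = 30, so Q = (102 − 30)/4 = 18.
In a 3-firm Cournot equilibrium, symmetry and the first-order condition give q = (102 − 30)/(16) = 4.5. So Q = 13.5 and P = 48.

Competition: P = 30; Cournot: P = 48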